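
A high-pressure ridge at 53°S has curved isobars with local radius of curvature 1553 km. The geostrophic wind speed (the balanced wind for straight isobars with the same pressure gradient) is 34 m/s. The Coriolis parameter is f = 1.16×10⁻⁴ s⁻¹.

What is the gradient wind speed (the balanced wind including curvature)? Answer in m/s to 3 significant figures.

Around a high, pressure-gradient force acts outward with centrifugal, so Coriolis balances both:
fV = (1/ρ)|∂P/∂n| + V²/R  →  V² − fR·V + fR·V_g = 0
With fR = 1.16×10⁻⁴ × 1553×10³ m = 180 m/s:
V = [fR − √((fR)² − 4 fR V_g)]/2 = [180 − √(180² − 4×180×34)]/2 = 45.5 m/s
Supergeostrophic (V > V_g = 34 m/s), as expected around a high.

45.5 m/s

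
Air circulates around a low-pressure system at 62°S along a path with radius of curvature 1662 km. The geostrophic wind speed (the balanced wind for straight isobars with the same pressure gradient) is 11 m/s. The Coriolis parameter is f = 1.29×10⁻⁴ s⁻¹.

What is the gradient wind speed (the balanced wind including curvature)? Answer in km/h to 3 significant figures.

37.8 km/h

Around a low, centrifugal force acts outward with Coriolis, so pressure-gradient force balances both:
(1/ρ)|∂P/∂n| = fV + V²/R  →  V² + fR·V − fR·V_g = 0
With fR = 1.29×10⁻⁴ × 1662×10³ m = 214 m/s:
V = [−fR + √((fR)² + 4 fR V_g)]/2 = [−214 + √(214² + 4×214×11)]/2 = 10.5 m/s
Subgeostrophic (V < V_g = 11 m/s), as expected around a low.
Converting: 10.5 m/s × 3.6 = 37.8 km/h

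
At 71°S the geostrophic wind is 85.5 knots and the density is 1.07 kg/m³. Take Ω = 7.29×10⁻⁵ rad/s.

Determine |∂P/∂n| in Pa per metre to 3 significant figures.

6.49×10⁻³ Pa/m

Coriolis parameter at 71°S:
f = 2Ω sin φ = 2 × 7.29×10⁻⁵ × sin 71° = 1.38×10⁻⁴ s⁻¹
Wind speed in SI: 85.5 knots = 44.0 m/s
Geostrophic balance rearranged: |∂P/∂n| = f ρ V_g
|∂P/∂n| = 1.38×10⁻⁴ × 1.07 × 44.0 = 6.49×10⁻³ Pa/m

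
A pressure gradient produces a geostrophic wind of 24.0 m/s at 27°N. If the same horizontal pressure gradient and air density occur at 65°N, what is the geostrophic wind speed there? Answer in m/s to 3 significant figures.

12.0 m/s

With the same pressure gradient and density, V_g ∝ 1/f ∝ 1/sin φ.
V₂ = V₁ · sin φ₁ / sin φ₂ = 24.0 × sin 27° / sin 65°
V₂ = 24.0 × 0.4540/0.9063 = 12.0 m/s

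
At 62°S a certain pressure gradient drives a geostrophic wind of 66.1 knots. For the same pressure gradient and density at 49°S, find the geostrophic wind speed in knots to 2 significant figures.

77 knots

With the same pressure gradient and density, V_g ∝ 1/f ∝ 1/sin φ.
V₂ = V₁ · sin φ₁ / sin φ₂ = 66.1 × sin 62° / sin 49°
V₂ = 66.1 × 0.8829/0.7547 = 77 knots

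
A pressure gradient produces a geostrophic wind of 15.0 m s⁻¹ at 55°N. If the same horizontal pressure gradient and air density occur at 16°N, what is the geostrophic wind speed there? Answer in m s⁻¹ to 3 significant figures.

With the same pressure gradient and density, V_g ∝ 1/f ∝ 1/sin φ.
V₂ = V₁ · sin φ₁ / sin φ₂ = 15.0 × sin 55° / sin 16°
V₂ = 15.0 × 0.8192/0.2756 = 44.6 m s⁻¹

44.6 m s⁻¹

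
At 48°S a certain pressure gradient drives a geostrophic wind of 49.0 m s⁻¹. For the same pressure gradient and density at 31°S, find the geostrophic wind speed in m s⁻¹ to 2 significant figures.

71 m s⁻¹

With the same pressure gradient and density, V_g ∝ 1/f ∝ 1/sin φ.
V₂ = V₁ · sin φ₁ / sin φ₂ = 49.0 × sin 48° / sin 31°
V₂ = 49.0 × 0.7431/0.5150 = 71 m s⁻¹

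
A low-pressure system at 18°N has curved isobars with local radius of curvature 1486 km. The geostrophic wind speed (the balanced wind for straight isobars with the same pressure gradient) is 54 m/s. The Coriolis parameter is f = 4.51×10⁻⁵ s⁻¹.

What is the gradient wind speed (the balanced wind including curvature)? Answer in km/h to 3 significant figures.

Around a low, centrifugal force acts outward with Coriolis, so pressure-gradient force balances both:
(1/ρ)|∂P/∂n| = fV + V²/R  →  V² + fR·V − fR·V_g = 0
With fR = 4.51×10⁻⁵ × 1486×10³ m = 67.0 m/s:
V = [−fR + √((fR)² + 4 fR V_g)]/2 = [−67.0 + √(67.0² + 4×67.0×54)]/2 = 35.4 m/s
Subgeostrophic (V < V_g = 54 m/s), as expected around a low.
Converting: 35.4 m/s × 3.6 = 127 km/h

127 km/h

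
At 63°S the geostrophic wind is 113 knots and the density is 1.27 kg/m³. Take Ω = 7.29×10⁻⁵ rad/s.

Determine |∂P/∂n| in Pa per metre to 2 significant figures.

Coriolis parameter at 63°S:
f = 2Ω sin φ = 2 × 7.29×10⁻⁵ × sin 63° = 1.30×10⁻⁴ s⁻¹
Wind speed in SI: 113 knots = 58.1 m/s
Geostrophic balance rearranged: |∂P/∂n| = f ρ V_g
|∂P/∂n| = 1.30×10⁻⁴ × 1.27 × 58.1 = 9.59×10⁻³ Pa/m

9.6×10⁻³ Pa/m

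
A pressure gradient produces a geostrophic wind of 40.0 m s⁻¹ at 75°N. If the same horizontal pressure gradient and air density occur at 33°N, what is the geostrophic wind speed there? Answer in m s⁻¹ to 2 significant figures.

71 m s⁻¹

With the same pressure gradient and density, V_g ∝ 1/f ∝ 1/sin φ.
V₂ = V₁ · sin φ₁ / sin φ₂ = 40.0 × sin 75° / sin 33°
V₂ = 40.0 × 0.9659/0.5446 = 71 m s⁻¹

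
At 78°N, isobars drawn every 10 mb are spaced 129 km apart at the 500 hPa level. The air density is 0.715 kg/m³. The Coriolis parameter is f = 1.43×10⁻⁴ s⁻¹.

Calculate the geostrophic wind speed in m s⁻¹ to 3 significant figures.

Pressure gradient: |∂P/∂n| = 1000 Pa / 129000 m = 7.75×10⁻³ Pa/m
Geostrophic balance (pressure-gradient force = Coriolis force):
V_g = (1/(fρ)) |∂P/∂n| = 7.75×10⁻³ / (1.43×10⁻⁴ × 0.715) = 75.8 m/s

75.8 m s⁻¹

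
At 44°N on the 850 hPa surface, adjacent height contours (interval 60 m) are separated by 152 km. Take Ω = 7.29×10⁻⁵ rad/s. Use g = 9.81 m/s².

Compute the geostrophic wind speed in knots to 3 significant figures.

74.3 knots

Coriolis parameter at 44°N:
f = 2Ω sin φ = 2 × 7.29×10⁻⁵ × sin 44° = 1.01×10⁻⁴ s⁻¹
Height gradient: |∂Z/∂n| = 60 m / 152000 m = 3.95×10⁻⁴
On a pressure surface, geostrophic balance gives V_g = (g/f)|∂Z/∂n|:
V_g = 9.81 × 3.95×10⁻⁴ / 1.01×10⁻⁴ = 38.2 m/s
Converting: 38.2 m/s × 1.944 = 74.3 knots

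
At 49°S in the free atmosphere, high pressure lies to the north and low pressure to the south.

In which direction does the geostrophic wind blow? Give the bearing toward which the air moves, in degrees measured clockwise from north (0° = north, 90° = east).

The pressure-gradient force points toward the south (bearing 180°).
Geostrophic balance: in the Southern Hemisphere the Coriolis force deflects motion to the left, so the geostrophic wind blows 90° to the left of the pressure-gradient force (low pressure on the right).
Rotating 180° by 90° counterclockwise gives 090° — the wind blows toward the east.

090°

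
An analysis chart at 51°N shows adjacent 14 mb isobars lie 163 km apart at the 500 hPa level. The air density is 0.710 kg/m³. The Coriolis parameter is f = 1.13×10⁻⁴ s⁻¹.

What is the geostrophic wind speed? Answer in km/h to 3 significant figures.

385 km/h

Pressure gradient: |∂P/∂n| = 1400 Pa / 163000 m = 8.59×10⁻³ Pa/m
Geostrophic balance (pressure-gradient force = Coriolis force):
V_g = (1/(fρ)) |∂P/∂n| = 8.59×10⁻³ / (1.13×10⁻⁴ × 0.710) = 107 m/s
Converting: 107 m/s × 3.6 = 385 km/h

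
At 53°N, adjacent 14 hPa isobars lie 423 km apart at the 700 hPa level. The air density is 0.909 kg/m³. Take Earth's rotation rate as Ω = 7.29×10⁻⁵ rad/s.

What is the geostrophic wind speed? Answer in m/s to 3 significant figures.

Coriolis parameter at 53°N:
f = 2Ω sin φ = 2 × 7.29×10⁻⁵ × sin 53° = 1.16×10⁻⁴ s⁻¹
Pressure gradient: |∂P/∂n| = 1400 Pa / 423000 m = 3.31×10⁻³ Pa/m
Geostrophic balance (pressure-gradient force = Coriolis force):
V_g = (1/(fρ)) |∂P/∂n| = 3.31×10⁻³ / (1.16×10⁻⁴ × 0.909) = 31.3 m/s

31.3 m/s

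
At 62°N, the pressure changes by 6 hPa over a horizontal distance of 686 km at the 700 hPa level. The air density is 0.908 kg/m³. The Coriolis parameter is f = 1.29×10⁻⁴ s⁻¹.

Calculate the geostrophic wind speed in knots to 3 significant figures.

Pressure gradient: |∂P/∂n| = 600 Pa / 686000 m = 8.75×10⁻⁴ Pa/m
Geostrophic balance (pressure-gradient force = Coriolis force):
V_g = (1/(fρ)) |∂P/∂n| = 8.75×10⁻⁴ / (1.29×10⁻⁴ × 0.908) = 7.47 m/s
Converting: 7.47 m/s × 1.944 = 14.5 knots

14.5 knots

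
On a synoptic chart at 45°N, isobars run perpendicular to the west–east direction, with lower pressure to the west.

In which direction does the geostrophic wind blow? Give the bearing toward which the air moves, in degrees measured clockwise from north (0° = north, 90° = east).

The pressure-gradient force points toward the west (bearing 270°).
Geostrophic balance: in the Northern Hemisphere the Coriolis force deflects motion to the right, so the geostrophic wind blows 90° to the right of the pressure-gradient force (low pressure on the left).
Rotating 270° by 90° clockwise gives 000° — the wind blows toward the north.

000°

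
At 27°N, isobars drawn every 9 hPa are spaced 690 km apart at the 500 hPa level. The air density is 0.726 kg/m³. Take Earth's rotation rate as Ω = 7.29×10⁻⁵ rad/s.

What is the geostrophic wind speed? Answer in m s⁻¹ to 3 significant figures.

27.1 m s⁻¹

Coriolis parameter at 27°N:
f = 2Ω sin φ = 2 × 7.29×10⁻⁵ × sin 27° = 6.62×10⁻⁵ s⁻¹
Pressure gradient: |∂P/∂n| = 900 Pa / 690000 m = 1.30×10⁻³ Pa/m
Geostrophic balance (pressure-gradient force = Coriolis force):
V_g = (1/(fρ)) |∂P/∂n| = 1.30×10⁻³ / (6.62×10⁻⁵ × 0.726) = 27.1 m/s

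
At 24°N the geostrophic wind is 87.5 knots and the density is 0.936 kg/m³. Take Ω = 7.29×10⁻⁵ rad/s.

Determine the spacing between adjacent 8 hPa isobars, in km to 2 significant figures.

Coriolis parameter at 24°N:
f = 2Ω sin φ = 2 × 7.29×10⁻⁵ × sin 24° = 5.93×10⁻⁵ s⁻¹
Wind speed in SI: 87.5 knots = 45.0 m/s
Geostrophic balance rearranged: |∂P/∂n| = f ρ V_g
|∂P/∂n| = 5.93×10⁻⁵ × 0.936 × 45.0 = 2.50×10⁻³ Pa/m
Isobar spacing: Δn = ΔP/|∂P/∂n| = 800 Pa / 2.50×10⁻³ Pa/m = 320182 m ≈ 320 km

320 km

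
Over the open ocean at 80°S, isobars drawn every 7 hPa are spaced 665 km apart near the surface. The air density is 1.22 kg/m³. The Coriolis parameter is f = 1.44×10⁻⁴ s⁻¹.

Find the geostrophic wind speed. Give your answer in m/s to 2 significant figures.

6.0 m/s

Pressure gradient: |∂P/∂n| = 700 Pa / 665000 m = 1.05×10⁻³ Pa/m
Geostrophic balance (pressure-gradient force = Coriolis force):
V_g = (1/(fρ)) |∂P/∂n| = 1.05×10⁻³ / (1.44×10⁻⁴ × 1.22) = 5.99 m/s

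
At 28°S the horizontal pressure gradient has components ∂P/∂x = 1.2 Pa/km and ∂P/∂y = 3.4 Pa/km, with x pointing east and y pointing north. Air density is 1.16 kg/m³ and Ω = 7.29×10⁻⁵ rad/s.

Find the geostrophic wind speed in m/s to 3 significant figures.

Coriolis parameter at 28°S:
f = 2Ω sin φ = 2 × 7.29×10⁻⁵ × sin 28° = 6.84×10⁻⁵ s⁻¹
In the Southern Hemisphere f is negative: f = −6.84×10⁻⁵ s⁻¹.
Component geostrophic relations (x east, y north):
u_g = −(1/(fρ)) ∂P/∂y,  v_g = (1/(fρ)) ∂P/∂x
u_g = −(3.4×10⁻³)/(−6.84×10⁻⁵ × 1.16) = 42.8 m/s;  v_g = (1.2×10⁻³)/(−6.84×10⁻⁵ × 1.16) = −15.1 m/s
|V_g| = √(u_g² + v_g²) = 45.4 m/s

45.4 m/s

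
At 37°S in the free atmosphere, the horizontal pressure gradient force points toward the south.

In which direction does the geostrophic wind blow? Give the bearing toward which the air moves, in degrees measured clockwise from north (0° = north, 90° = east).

090°

The pressure-gradient force points toward the south (bearing 180°).
Geostrophic balance: in the Southern Hemisphere the Coriolis force deflects motion to the left, so the geostrophic wind blows 90° to the left of the pressure-gradient force (low pressure on the right).
Rotating 180° by 90° counterclockwise gives 090° — the wind blows toward the east.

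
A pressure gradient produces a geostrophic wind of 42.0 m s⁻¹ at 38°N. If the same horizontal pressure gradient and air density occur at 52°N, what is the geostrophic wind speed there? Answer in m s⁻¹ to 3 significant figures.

32.8 m s⁻¹

With the same pressure gradient and density, V_g ∝ 1/f ∝ 1/sin φ.
V₂ = V₁ · sin φ₁ / sin φ₂ = 42.0 × sin 38° / sin 52°
V₂ = 42.0 × 0.6157/0.7880 = 32.8 m s⁻¹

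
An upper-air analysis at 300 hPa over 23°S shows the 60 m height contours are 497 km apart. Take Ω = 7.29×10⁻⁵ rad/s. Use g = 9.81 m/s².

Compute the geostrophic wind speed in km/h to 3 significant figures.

Coriolis parameter at 23°S:
f = 2Ω sin φ = 2 × 7.29×10⁻⁵ × sin 23° = 5.70×10⁻⁵ s⁻¹
Height gradient: |∂Z/∂n| = 60 m / 497000 m = 1.21×10⁻⁴
On a pressure surface, geostrophic balance gives V_g = (g/f)|∂Z/∂n|:
V_g = 9.81 × 1.21×10⁻⁴ / 5.70×10⁻⁵ = 20.8 m/s
Converting: 20.8 m/s × 3.6 = 74.8 km/h

74.8 km/h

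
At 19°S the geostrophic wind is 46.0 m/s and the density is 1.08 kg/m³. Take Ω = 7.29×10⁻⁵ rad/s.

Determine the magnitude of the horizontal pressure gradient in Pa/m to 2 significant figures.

2.4×10⁻³ Pa/m

Coriolis parameter at 19°S:
f = 2Ω sin φ = 2 × 7.29×10⁻⁵ × sin 19° = 4.75×10⁻⁵ s⁻¹
Geostrophic balance rearranged: |∂P/∂n| = f ρ V_g
|∂P/∂n| = 4.75×10⁻⁵ × 1.08 × 46.0 = 2.36×10⁻³ Pa/m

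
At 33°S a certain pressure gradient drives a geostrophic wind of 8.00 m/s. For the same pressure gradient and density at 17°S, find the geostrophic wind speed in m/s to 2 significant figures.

With the same pressure gradient and density, V_g ∝ 1/f ∝ 1/sin φ.
V₂ = V₁ · sin φ₁ / sin φ₂ = 8.00 × sin 33° / sin 17°
V₂ = 8.00 × 0.5446/0.2924 = 15 m/s

15 m/s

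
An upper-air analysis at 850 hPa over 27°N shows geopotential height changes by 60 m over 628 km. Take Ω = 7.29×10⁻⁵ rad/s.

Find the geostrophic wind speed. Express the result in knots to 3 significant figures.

Coriolis parameter at 27°N:
f = 2Ω sin φ = 2 × 7.29×10⁻⁵ × sin 27° = 6.62×10⁻⁵ s⁻¹
Height gradient: |∂Z/∂n| = 60 m / 628000 m = 9.55×10⁻⁵
On a pressure surface, geostrophic balance gives V_g = (g/f)|∂Z/∂n|:
V_g = 9.81 × 9.55×10⁻⁵ / 6.62×10⁻⁵ = 14.2 m/s
Converting: 14.2 m/s × 1.944 = 27.5 knots

27.5 knots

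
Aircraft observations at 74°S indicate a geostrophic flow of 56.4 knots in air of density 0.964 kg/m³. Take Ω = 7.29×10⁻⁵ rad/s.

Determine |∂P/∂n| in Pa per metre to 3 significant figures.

Coriolis parameter at 74°S:
f = 2Ω sin φ = 2 × 7.29×10⁻⁵ × sin 74° = 1.40×10⁻⁴ s⁻¹
Wind speed in SI: 56.4 knots = 29.0 m/s
Geostrophic balance rearranged: |∂P/∂n| = f ρ V_g
|∂P/∂n| = 1.40×10⁻⁴ × 0.964 × 29.0 = 3.92×10⁻³ Pa/m

3.92×10⁻³ Pa/m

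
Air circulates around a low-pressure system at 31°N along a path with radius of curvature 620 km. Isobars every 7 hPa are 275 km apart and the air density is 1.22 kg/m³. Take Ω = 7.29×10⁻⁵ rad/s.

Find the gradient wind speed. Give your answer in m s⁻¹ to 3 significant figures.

Coriolis parameter at 31°N:
f = 2Ω sin φ = 2 × 7.29×10⁻⁵ × sin 31° = 7.51×10⁻⁵ s⁻¹
Pressure gradient: |∂P/∂n| = 700 Pa / 275000 m = 2.55×10⁻³ Pa/m
Geostrophic speed: V_g = |∂P/∂n|/(fρ) = 2.55×10⁻³/(7.51×10⁻⁵ × 1.22) = 27.8 m/s
Around a low, centrifugal force acts outward with Coriolis, so pressure-gradient force balances both:
(1/ρ)|∂P/∂n| = fV + V²/R  →  V² + fR·V − fR·V_g = 0
With fR = 7.51×10⁻⁵ × 620×10³ m = 46.6 m/s:
V = [−fR + √((fR)² + 4 fR V_g)]/2 = [−46.6 + √(46.6² + 4×46.6×27.8)]/2 = 19.6 m/s
Subgeostrophic (V < V_g = 27.8 m/s), as expected around a low.

19.6 m s⁻¹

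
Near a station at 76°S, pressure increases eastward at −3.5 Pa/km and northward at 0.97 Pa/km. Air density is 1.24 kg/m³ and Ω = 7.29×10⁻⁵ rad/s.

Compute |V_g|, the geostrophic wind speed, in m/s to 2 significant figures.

21 m/s

Coriolis parameter at 76°S:
f = 2Ω sin φ = 2 × 7.29×10⁻⁵ × sin 76° = 1.41×10⁻⁴ s⁻¹
In the Southern Hemisphere f is negative: f = −1.41×10⁻⁴ s⁻¹.
Component geostrophic relations (x east, y north):
u_g = −(1/(fρ)) ∂P/∂y,  v_g = (1/(fρ)) ∂P/∂x
u_g = −(0.97×10⁻³)/(−1.41×10⁻⁴ × 1.24) = 5.53 m/s;  v_g = (−3.5×10⁻³)/(−1.41×10⁻⁴ × 1.24) = 20.0 m/s
|V_g| = √(u_g² + v_g²) = 20.7 m/s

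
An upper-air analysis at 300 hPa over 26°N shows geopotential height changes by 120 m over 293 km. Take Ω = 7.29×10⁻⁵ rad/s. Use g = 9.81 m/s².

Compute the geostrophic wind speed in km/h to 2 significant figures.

230 km/h

Coriolis parameter at 26°N:
f = 2Ω sin φ = 2 × 7.29×10⁻⁵ × sin 26° = 6.39×10⁻⁵ s⁻¹
Height gradient: |∂Z/∂n| = 120 m / 293000 m = 4.10×10⁻⁴
On a pressure surface, geostrophic balance gives V_g = (g/f)|∂Z/∂n|:
V_g = 9.81 × 4.10×10⁻⁴ / 6.39×10⁻⁵ = 62.9 m/s
Converting: 62.9 m/s × 3.6 = 230 km/h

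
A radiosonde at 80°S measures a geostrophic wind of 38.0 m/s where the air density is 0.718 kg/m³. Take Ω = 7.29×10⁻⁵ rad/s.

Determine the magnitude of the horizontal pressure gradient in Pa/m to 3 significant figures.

3.92×10⁻³ Pa/m

Coriolis parameter at 80°S:
f = 2Ω sin φ = 2 × 7.29×10⁻⁵ × sin 80° = 1.44×10⁻⁴ s⁻¹
Geostrophic balance rearranged: |∂P/∂n| = f ρ V_g
|∂P/∂n| = 1.44×10⁻⁴ × 0.718 × 38.0 = 3.92×10⁻³ Pa/m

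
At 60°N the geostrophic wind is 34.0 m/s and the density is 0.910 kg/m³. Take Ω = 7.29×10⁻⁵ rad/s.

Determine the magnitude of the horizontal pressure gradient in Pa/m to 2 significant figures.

Coriolis parameter at 60°N:
f = 2Ω sin φ = 2 × 7.29×10⁻⁵ × sin 60° = 1.26×10⁻⁴ s⁻¹
Geostrophic balance rearranged: |∂P/∂n| = f ρ V_g
|∂P/∂n| = 1.26×10⁻⁴ × 0.910 × 34.0 = 3.91×10⁻³ Pa/m

3.9×10⁻³ Pa/m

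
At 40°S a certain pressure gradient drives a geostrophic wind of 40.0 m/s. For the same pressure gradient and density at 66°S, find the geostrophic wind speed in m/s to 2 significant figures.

With the same pressure gradient and density, V_g ∝ 1/f ∝ 1/sin φ.
V₂ = V₁ · sin φ₁ / sin φ₂ = 40.0 × sin 40° / sin 66°
V₂ = 40.0 × 0.6428/0.9135 = 28 m/s

28 m/s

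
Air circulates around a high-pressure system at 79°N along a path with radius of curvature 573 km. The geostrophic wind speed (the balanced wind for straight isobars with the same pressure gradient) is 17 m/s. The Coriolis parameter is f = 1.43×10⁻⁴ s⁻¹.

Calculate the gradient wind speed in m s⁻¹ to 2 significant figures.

24 m s⁻¹

Around a high, pressure-gradient force acts outward with centrifugal, so Coriolis balances both:
fV = (1/ρ)|∂P/∂n| + V²/R  →  V² − fR·V + fR·V_g = 0
With fR = 1.43×10⁻⁴ × 573×10³ m = 81.9 m/s:
V = [fR − √((fR)² − 4 fR V_g)]/2 = [81.9 − √(81.9² − 4×81.9×17)]/2 = 24.1 m/s
Supergeostrophic (V > V_g = 17 m/s), as expected around a high.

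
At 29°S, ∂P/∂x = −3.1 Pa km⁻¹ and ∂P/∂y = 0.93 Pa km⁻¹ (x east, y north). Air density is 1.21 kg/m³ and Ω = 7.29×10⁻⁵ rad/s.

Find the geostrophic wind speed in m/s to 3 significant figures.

Coriolis parameter at 29°S:
f = 2Ω sin φ = 2 × 7.29×10⁻⁵ × sin 29° = 7.07×10⁻⁵ s⁻¹
In the Southern Hemisphere f is negative: f = −7.07×10⁻⁵ s⁻¹.
Component geostrophic relations (x east, y north):
u_g = −(1/(fρ)) ∂P/∂y,  v_g = (1/(fρ)) ∂P/∂x
u_g = −(0.93×10⁻³)/(−7.07×10⁻⁵ × 1.21) = 10.9 m/s;  v_g = (−3.1×10⁻³)/(−7.07×10⁻⁵ × 1.21) = 36.2 m/s
|V_g| = √(u_g² + v_g²) = 37.8 m/s

37.8 m/s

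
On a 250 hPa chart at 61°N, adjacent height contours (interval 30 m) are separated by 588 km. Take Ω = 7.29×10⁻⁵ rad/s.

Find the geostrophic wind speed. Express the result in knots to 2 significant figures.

7.6 knots

Coriolis parameter at 61°N:
f = 2Ω sin φ = 2 × 7.29×10⁻⁵ × sin 61° = 1.28×10⁻⁴ s⁻¹
Height gradient: |∂Z/∂n| = 30 m / 588000 m = 5.10×10⁻⁵
On a pressure surface, geostrophic balance gives V_g = (g/f)|∂Z/∂n|:
V_g = 9.81 × 5.10×10⁻⁵ / 1.28×10⁻⁴ = 3.92 m/s
Converting: 3.92 m/s × 1.944 = 7.6 knots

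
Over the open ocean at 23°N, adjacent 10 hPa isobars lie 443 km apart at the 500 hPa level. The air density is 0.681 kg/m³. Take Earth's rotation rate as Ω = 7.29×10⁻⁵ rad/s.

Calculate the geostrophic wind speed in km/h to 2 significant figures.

210 km/h

Coriolis parameter at 23°N:
f = 2Ω sin φ = 2 × 7.29×10⁻⁵ × sin 23° = 5.70×10⁻⁵ s⁻¹
Pressure gradient: |∂P/∂n| = 1000 Pa / 443000 m = 2.26×10⁻³ Pa/m
Geostrophic balance (pressure-gradient force = Coriolis force):
V_g = (1/(fρ)) |∂P/∂n| = 2.26×10⁻³ / (5.70×10⁻⁵ × 0.681) = 58.2 m/s
Converting: 58.2 m/s × 3.6 = 210 km/h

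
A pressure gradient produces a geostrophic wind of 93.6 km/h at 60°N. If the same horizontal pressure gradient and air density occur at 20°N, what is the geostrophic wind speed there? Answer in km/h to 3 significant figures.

237 km/h

With the same pressure gradient and density, V_g ∝ 1/f ∝ 1/sin φ.
V₂ = V₁ · sin φ₁ / sin φ₂ = 93.6 × sin 60° / sin 20°
V₂ = 93.6 × 0.8660/0.3420 = 237 km/h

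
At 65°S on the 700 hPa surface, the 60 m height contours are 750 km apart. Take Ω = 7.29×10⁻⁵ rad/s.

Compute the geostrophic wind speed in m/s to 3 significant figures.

Coriolis parameter at 65°S:
f = 2Ω sin φ = 2 × 7.29×10⁻⁵ × sin 65° = 1.32×10⁻⁴ s⁻¹
Height gradient: |∂Z/∂n| = 60 m / 750000 m = 8.00×10⁻⁵
On a pressure surface, geostrophic balance gives V_g = (g/f)|∂Z/∂n|:
V_g = 9.81 × 8.00×10⁻⁵ / 1.32×10⁻⁴ = 5.94 m/s

5.94 m/s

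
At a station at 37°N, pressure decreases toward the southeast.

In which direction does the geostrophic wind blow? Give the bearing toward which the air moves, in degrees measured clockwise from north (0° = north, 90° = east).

The pressure-gradient force points toward the southeast (bearing 135°).
Geostrophic balance: in the Northern Hemisphere the Coriolis force deflects motion to the right, so the geostrophic wind blows 90° to the right of the pressure-gradient force (low pressure on the left).
Rotating 135° by 90° clockwise gives 225° — the wind blows toward the southwest.

225°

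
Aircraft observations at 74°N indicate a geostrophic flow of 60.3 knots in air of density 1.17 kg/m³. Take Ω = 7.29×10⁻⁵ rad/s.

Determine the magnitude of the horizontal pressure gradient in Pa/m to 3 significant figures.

Coriolis parameter at 74°N:
f = 2Ω sin φ = 2 × 7.29×10⁻⁵ × sin 74° = 1.40×10⁻⁴ s⁻¹
Wind speed in SI: 60.3 knots = 31.0 m/s
Geostrophic balance rearranged: |∂P/∂n| = f ρ V_g
|∂P/∂n| = 1.40×10⁻⁴ × 1.17 × 31.0 = 5.09×10⁻³ Pa/m

5.09×10⁻³ Pa/m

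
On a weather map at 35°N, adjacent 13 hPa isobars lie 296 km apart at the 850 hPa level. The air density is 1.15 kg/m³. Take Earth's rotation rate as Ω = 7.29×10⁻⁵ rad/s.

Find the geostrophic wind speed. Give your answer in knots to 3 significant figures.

88.8 knots

Coriolis parameter at 35°N:
f = 2Ω sin φ = 2 × 7.29×10⁻⁵ × sin 35° = 8.36×10⁻⁵ s⁻¹
Pressure gradient: |∂P/∂n| = 1300 Pa / 296000 m = 4.39×10⁻³ Pa/m
Geostrophic balance (pressure-gradient force = Coriolis force):
V_g = (1/(fρ)) |∂P/∂n| = 4.39×10⁻³ / (8.36×10⁻⁵ × 1.15) = 45.7 m/s
Converting: 45.7 m/s × 1.944 = 88.8 knots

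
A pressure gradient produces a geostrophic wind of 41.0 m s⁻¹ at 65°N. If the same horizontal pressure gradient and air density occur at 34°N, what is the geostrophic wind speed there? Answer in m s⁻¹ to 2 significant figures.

66 m s⁻¹

With the same pressure gradient and density, V_g ∝ 1/f ∝ 1/sin φ.
V₂ = V₁ · sin φ₁ / sin φ₂ = 41.0 × sin 65° / sin 34°
V₂ = 41.0 × 0.9063/0.5592 = 66 m s⁻¹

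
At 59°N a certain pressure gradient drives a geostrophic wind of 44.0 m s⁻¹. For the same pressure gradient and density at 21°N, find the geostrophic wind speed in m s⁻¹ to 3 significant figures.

105 m s⁻¹

With the same pressure gradient and density, V_g ∝ 1/f ∝ 1/sin φ.
V₂ = V₁ · sin φ₁ / sin φ₂ = 44.0 × sin 59° / sin 21°
V₂ = 44.0 × 0.8572/0.3584 = 105 m s⁻¹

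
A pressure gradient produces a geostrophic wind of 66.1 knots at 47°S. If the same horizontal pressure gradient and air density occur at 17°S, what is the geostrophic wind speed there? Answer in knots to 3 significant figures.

165 knots

With the same pressure gradient and density, V_g ∝ 1/f ∝ 1/sin φ.
V₂ = V₁ · sin φ₁ / sin φ₂ = 66.1 × sin 47° / sin 17°
V₂ = 66.1 × 0.7314/0.2924 = 165 knots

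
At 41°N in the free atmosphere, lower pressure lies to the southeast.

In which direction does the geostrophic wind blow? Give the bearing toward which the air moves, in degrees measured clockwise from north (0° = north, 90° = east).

225°

The pressure-gradient force points toward the southeast (bearing 135°).
Geostrophic balance: in the Northern Hemisphere the Coriolis force deflects motion to the right, so the geostrophic wind blows 90° to the right of the pressure-gradient force (low pressure on the left).
Rotating 135° by 90° clockwise gives 225° — the wind blows toward the southwest.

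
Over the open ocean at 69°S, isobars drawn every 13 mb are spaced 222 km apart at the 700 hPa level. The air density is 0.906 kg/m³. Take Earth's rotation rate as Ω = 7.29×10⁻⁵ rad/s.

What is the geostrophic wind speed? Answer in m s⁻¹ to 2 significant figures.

47 m s⁻¹

Coriolis parameter at 69°S:
f = 2Ω sin φ = 2 × 7.29×10⁻⁵ × sin 69° = 1.36×10⁻⁴ s⁻¹
Pressure gradient: |∂P/∂n| = 1300 Pa / 222000 m = 5.86×10⁻³ Pa/m
Geostrophic balance (pressure-gradient force = Coriolis force):
V_g = (1/(fρ)) |∂P/∂n| = 5.86×10⁻³ / (1.36×10⁻⁴ × 0.906) = 47.5 m/s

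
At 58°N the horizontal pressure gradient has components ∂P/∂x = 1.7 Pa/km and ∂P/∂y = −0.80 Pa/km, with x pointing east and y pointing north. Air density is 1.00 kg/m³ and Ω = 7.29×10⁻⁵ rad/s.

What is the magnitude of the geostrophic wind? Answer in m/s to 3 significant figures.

15.2 m/s

Coriolis parameter at 58°N:
f = 2Ω sin φ = 2 × 7.29×10⁻⁵ × sin 58° = 1.24×10⁻⁴ s⁻¹
Component geostrophic relations (x east, y north):
u_g = −(1/(fρ)) ∂P/∂y,  v_g = (1/(fρ)) ∂P/∂x
u_g = −(−0.80×10⁻³)/(1.24×10⁻⁴ × 1.00) = 6.47 m/s;  v_g = (1.7×10⁻³)/(1.24×10⁻⁴ × 1.00) = 13.7 m/s
|V_g| = √(u_g² + v_g²) = 15.2 m/s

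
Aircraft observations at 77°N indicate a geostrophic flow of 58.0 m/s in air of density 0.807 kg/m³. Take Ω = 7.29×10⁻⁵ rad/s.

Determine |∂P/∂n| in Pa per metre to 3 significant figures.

6.65×10⁻³ Pa/m

Coriolis parameter at 77°N:
f = 2Ω sin φ = 2 × 7.29×10⁻⁵ × sin 77° = 1.42×10⁻⁴ s⁻¹
Geostrophic balance rearranged: |∂P/∂n| = f ρ V_g
|∂P/∂n| = 1.42×10⁻⁴ × 0.807 × 58.0 = 6.65×10⁻³ Pa/m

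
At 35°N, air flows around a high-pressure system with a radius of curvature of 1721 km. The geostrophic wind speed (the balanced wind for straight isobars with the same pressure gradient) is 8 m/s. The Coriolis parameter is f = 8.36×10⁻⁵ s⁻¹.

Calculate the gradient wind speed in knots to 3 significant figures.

Around a high, pressure-gradient force acts outward with centrifugal, so Coriolis balances both:
fV = (1/ρ)|∂P/∂n| + V²/R  →  V² − fR·V + fR·V_g = 0
With fR = 8.36×10⁻⁵ × 1721×10³ m = 144 m/s:
V = [fR − √((fR)² − 4 fR V_g)]/2 = [144 − √(144² − 4×144×8)]/2 = 8.5 m/s
Supergeostrophic (V > V_g = 8 m/s), as expected around a high.
Converting: 8.5 m/s × 1.944 = 16.5 knots

16.5 knots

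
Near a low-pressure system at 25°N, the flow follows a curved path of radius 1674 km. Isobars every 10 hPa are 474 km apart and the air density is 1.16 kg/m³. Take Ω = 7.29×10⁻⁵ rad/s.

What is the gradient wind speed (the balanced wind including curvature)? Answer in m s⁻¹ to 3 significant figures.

24.0 m s⁻¹

Coriolis parameter at 25°N:
f = 2Ω sin φ = 2 × 7.29×10⁻⁵ × sin 25° = 6.16×10⁻⁵ s⁻¹
Pressure gradient: |∂P/∂n| = 1000 Pa / 474000 m = 2.11×10⁻³ Pa/m
Geostrophic speed: V_g = |∂P/∂n|/(fρ) = 2.11×10⁻³/(6.16×10⁻⁵ × 1.16) = 29.5 m/s
Around a low, centrifugal force acts outward with Coriolis, so pressure-gradient force balances both:
(1/ρ)|∂P/∂n| = fV + V²/R  →  V² + fR·V − fR·V_g = 0
With fR = 6.16×10⁻⁵ × 1674×10³ m = 103 m/s:
V = [−fR + √((fR)² + 4 fR V_g)]/2 = [−103 + √(103² + 4×103×29.5)]/2 = 24 m/s
Subgeostrophic (V < V_g = 29.5 m/s), as expected around a low.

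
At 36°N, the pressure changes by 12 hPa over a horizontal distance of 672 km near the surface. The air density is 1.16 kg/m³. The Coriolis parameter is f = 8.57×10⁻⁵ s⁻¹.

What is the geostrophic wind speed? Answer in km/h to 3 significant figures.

Pressure gradient: |∂P/∂n| = 1200 Pa / 672000 m = 1.79×10⁻³ Pa/m
Geostrophic balance (pressure-gradient force = Coriolis force):
V_g = (1/(fρ)) |∂P/∂n| = 1.79×10⁻³ / (8.57×10⁻⁵ × 1.16) = 18.0 m/s
Converting: 18.0 m/s × 3.6 = 64.7 km/h

64.7 km/h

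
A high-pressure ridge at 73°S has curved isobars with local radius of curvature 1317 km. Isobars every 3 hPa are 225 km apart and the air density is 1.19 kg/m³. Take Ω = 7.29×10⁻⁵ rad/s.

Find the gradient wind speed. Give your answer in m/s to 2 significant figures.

8.4 m/s

Coriolis parameter at 73°S:
f = 2Ω sin φ = 2 × 7.29×10⁻⁵ × sin 73° = 1.39×10⁻⁴ s⁻¹
Pressure gradient: |∂P/∂n| = 300 Pa / 225000 m = 1.33×10⁻³ Pa/m
Geostrophic speed: V_g = |∂P/∂n|/(fρ) = 1.33×10⁻³/(1.39×10⁻⁴ × 1.19) = 8.04 m/s
Around a high, pressure-gradient force acts outward with centrifugal, so Coriolis balances both:
fV = (1/ρ)|∂P/∂n| + V²/R  →  V² − fR·V + fR·V_g = 0
With fR = 1.39×10⁻⁴ × 1317×10³ m = 184 m/s:
V = [fR − √((fR)² − 4 fR V_g)]/2 = [184 − √(184² − 4×184×8.04)]/2 = 8.42 m/s
Supergeostrophic (V > V_g = 8.04 m/s), as expected around a high.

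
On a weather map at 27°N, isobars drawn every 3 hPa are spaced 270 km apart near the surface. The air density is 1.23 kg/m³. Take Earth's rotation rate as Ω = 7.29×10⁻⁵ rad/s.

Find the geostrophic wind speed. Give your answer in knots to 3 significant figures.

Coriolis parameter at 27°N:
f = 2Ω sin φ = 2 × 7.29×10⁻⁵ × sin 27° = 6.62×10⁻⁵ s⁻¹
Pressure gradient: |∂P/∂n| = 300 Pa / 270000 m = 1.11×10⁻³ Pa/m
Geostrophic balance (pressure-gradient force = Coriolis force):
V_g = (1/(fρ)) |∂P/∂n| = 1.11×10⁻³ / (6.62×10⁻⁵ × 1.23) = 13.6 m/s
Converting: 13.6 m/s × 1.944 = 26.5 knots

26.5 knots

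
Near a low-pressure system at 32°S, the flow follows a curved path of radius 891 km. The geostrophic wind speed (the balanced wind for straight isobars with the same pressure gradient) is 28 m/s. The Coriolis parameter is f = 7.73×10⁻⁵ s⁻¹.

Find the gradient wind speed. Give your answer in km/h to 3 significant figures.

76.9 km/h

Around a low, centrifugal force acts outward with Coriolis, so pressure-gradient force balances both:
(1/ρ)|∂P/∂n| = fV + V²/R  →  V² + fR·V − fR·V_g = 0
With fR = 7.73×10⁻⁵ × 891×10³ m = 68.9 m/s:
V = [−fR + √((fR)² + 4 fR V_g)]/2 = [−68.9 + √(68.9² + 4×68.9×28)]/2 = 21.4 m/s
Subgeostrophic (V < V_g = 28 m/s), as expected around a low.
Converting: 21.4 m/s × 3.6 = 76.9 km/h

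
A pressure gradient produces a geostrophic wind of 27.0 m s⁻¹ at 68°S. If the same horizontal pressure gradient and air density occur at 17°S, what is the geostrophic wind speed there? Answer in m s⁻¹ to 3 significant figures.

With the same pressure gradient and density, V_g ∝ 1/f ∝ 1/sin φ.
V₂ = V₁ · sin φ₁ / sin φ₂ = 27.0 × sin 68° / sin 17°
V₂ = 27.0 × 0.9272/0.2924 = 85.6 m s⁻¹

85.6 m s⁻¹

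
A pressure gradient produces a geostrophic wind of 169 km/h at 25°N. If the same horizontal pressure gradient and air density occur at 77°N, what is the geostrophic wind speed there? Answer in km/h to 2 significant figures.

73 km/h

With the same pressure gradient and density, V_g ∝ 1/f ∝ 1/sin φ.
V₂ = V₁ · sin φ₁ / sin φ₂ = 169 × sin 25° / sin 77°
V₂ = 169 × 0.4226/0.9744 = 73 km/h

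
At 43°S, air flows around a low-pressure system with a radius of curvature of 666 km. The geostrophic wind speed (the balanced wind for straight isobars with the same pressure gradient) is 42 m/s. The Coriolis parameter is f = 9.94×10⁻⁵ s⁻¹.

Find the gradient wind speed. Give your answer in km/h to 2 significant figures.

Around a low, centrifugal force acts outward with Coriolis, so pressure-gradient force balances both:
(1/ρ)|∂P/∂n| = fV + V²/R  →  V² + fR·V − fR·V_g = 0
With fR = 9.94×10⁻⁵ × 666×10³ m = 66.2 m/s:
V = [−fR + √((fR)² + 4 fR V_g)]/2 = [−66.2 + √(66.2² + 4×66.2×42)]/2 = 29.2 m/s
Subgeostrophic (V < V_g = 42 m/s), as expected around a low.
Converting: 29.2 m/s × 3.6 = 100 km/h

100 km/h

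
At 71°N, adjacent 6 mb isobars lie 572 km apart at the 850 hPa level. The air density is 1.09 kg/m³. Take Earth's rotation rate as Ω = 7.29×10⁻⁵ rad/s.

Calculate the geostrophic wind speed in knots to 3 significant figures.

Coriolis parameter at 71°N:
f = 2Ω sin φ = 2 × 7.29×10⁻⁵ × sin 71° = 1.38×10⁻⁴ s⁻¹
Pressure gradient: |∂P/∂n| = 600 Pa / 572000 m = 1.05×10⁻³ Pa/m
Geostrophic balance (pressure-gradient force = Coriolis force):
V_g = (1/(fρ)) |∂P/∂n| = 1.05×10⁻³ / (1.38×10⁻⁴ × 1.09) = 6.98 m/s
Converting: 6.98 m/s × 1.944 = 13.6 knots

13.6 knots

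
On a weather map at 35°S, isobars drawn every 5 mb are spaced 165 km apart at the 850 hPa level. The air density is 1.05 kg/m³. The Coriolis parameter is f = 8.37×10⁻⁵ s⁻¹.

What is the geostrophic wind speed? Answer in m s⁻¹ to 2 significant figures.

34 m s⁻¹

Pressure gradient: |∂P/∂n| = 500 Pa / 165000 m = 3.03×10⁻³ Pa/m
Geostrophic balance (pressure-gradient force = Coriolis force):
V_g = (1/(fρ)) |∂P/∂n| = 3.03×10⁻³ / (8.37×10⁻⁵ × 1.05) = 34.5 m/s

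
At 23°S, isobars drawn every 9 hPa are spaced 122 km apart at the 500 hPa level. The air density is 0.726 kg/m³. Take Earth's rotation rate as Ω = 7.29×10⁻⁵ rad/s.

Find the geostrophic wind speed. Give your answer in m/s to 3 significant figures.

Coriolis parameter at 23°S:
f = 2Ω sin φ = 2 × 7.29×10⁻⁵ × sin 23° = 5.70×10⁻⁵ s⁻¹
Pressure gradient: |∂P/∂n| = 900 Pa / 122000 m = 7.38×10⁻³ Pa/m
Geostrophic balance (pressure-gradient force = Coriolis force):
V_g = (1/(fρ)) |∂P/∂n| = 7.38×10⁻³ / (5.70×10⁻⁵ × 0.726) = 178 m/s

178 m/s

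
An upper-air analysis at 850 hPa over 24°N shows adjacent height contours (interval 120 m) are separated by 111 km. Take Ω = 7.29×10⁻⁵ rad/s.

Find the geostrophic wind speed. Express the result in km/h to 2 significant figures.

640 km/h

Coriolis parameter at 24°N:
f = 2Ω sin φ = 2 × 7.29×10⁻⁵ × sin 24° = 5.93×10⁻⁵ s⁻¹
Height gradient: |∂Z/∂n| = 120 m / 111000 m = 1.08×10⁻³
On a pressure surface, geostrophic balance gives V_g = (g/f)|∂Z/∂n|:
V_g = 9.81 × 1.08×10⁻³ / 5.93×10⁻⁵ = 179 m/s
Converting: 179 m/s × 3.6 = 640 km/h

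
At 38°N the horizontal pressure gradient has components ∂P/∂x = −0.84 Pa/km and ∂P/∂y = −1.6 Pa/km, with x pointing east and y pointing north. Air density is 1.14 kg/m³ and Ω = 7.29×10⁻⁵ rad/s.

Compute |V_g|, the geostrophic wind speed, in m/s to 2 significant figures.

Coriolis parameter at 38°N:
f = 2Ω sin φ = 2 × 7.29×10⁻⁵ × sin 38° = 8.98×10⁻⁵ s⁻¹
Component geostrophic relations (x east, y north):
u_g = −(1/(fρ)) ∂P/∂y,  v_g = (1/(fρ)) ∂P/∂x
u_g = −(−1.6×10⁻³)/(8.98×10⁻⁵ × 1.14) = 15.6 m/s;  v_g = (−0.84×10⁻³)/(8.98×10⁻⁵ × 1.14) = −8.21 m/s
|V_g| = √(u_g² + v_g²) = 17.7 m/s

18 m/s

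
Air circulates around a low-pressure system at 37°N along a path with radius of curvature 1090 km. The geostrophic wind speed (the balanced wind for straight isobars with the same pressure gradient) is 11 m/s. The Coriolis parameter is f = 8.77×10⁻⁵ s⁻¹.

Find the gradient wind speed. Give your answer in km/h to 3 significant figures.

Around a low, centrifugal force acts outward with Coriolis, so pressure-gradient force balances both:
(1/ρ)|∂P/∂n| = fV + V²/R  →  V² + fR·V − fR·V_g = 0
With fR = 8.77×10⁻⁵ × 1090×10³ m = 95.6 m/s:
V = [−fR + √((fR)² + 4 fR V_g)]/2 = [−95.6 + √(95.6² + 4×95.6×11)]/2 = 9.96 m/s
Subgeostrophic (V < V_g = 11 m/s), as expected around a low.
Converting: 9.96 m/s × 3.6 = 35.9 km/h

35.9 km/h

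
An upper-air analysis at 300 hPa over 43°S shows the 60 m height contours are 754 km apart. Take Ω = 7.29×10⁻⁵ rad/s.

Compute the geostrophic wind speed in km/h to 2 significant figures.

Coriolis parameter at 43°S:
f = 2Ω sin φ = 2 × 7.29×10⁻⁵ × sin 43° = 9.94×10⁻⁵ s⁻¹
Height gradient: |∂Z/∂n| = 60 m / 754000 m = 7.96×10⁻⁵
On a pressure surface, geostrophic balance gives V_g = (g/f)|∂Z/∂n|:
V_g = 9.81 × 7.96×10⁻⁵ / 9.94×10⁻⁵ = 7.85 m/s
Converting: 7.85 m/s × 3.6 = 28 km/h

28 km/h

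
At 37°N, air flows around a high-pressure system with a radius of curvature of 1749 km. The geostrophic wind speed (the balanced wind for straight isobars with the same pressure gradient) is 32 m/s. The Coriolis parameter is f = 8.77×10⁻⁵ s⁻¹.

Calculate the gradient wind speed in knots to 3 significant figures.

Around a high, pressure-gradient force acts outward with centrifugal, so Coriolis balances both:
fV = (1/ρ)|∂P/∂n| + V²/R  →  V² − fR·V + fR·V_g = 0
With fR = 8.77×10⁻⁵ × 1749×10³ m = 153 m/s:
V = [fR − √((fR)² − 4 fR V_g)]/2 = [153 − √(153² − 4×153×32)]/2 = 45.5 m/s
Supergeostrophic (V > V_g = 32 m/s), as expected around a high.
Converting: 45.5 m/s × 1.944 = 88.4 knots

88.4 knots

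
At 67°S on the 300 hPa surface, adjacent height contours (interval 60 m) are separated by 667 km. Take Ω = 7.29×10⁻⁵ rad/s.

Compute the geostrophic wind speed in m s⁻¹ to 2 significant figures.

Coriolis parameter at 67°S:
f = 2Ω sin φ = 2 × 7.29×10⁻⁵ × sin 67° = 1.34×10⁻⁴ s⁻¹
Height gradient: |∂Z/∂n| = 60 m / 667000 m = 9.00×10⁻⁵
On a pressure surface, geostrophic balance gives V_g = (g/f)|∂Z/∂n|:
V_g = 9.81 × 9.00×10⁻⁵ / 1.34×10⁻⁴ = 6.58 m/s

6.6 m s⁻¹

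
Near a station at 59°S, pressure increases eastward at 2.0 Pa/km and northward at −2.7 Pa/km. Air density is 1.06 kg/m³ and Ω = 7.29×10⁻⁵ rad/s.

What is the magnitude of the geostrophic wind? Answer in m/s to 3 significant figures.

Coriolis parameter at 59°S:
f = 2Ω sin φ = 2 × 7.29×10⁻⁵ × sin 59° = 1.25×10⁻⁴ s⁻¹
In the Southern Hemisphere f is negative: f = −1.25×10⁻⁴ s⁻¹.
Component geostrophic relations (x east, y north):
u_g = −(1/(fρ)) ∂P/∂y,  v_g = (1/(fρ)) ∂P/∂x
u_g = −(−2.7×10⁻³)/(−1.25×10⁻⁴ × 1.06) = −20.4 m/s;  v_g = (2.0×10⁻³)/(−1.25×10⁻⁴ × 1.06) = −15.1 m/s
|V_g| = √(u_g² + v_g²) = 25.4 m/s

25.4 m/s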